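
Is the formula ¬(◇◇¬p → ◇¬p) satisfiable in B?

1. ¬(◇◇¬p → ◇¬p), 0
2. ◇◇¬p, 0
3. ¬◇¬p, 0
4. p, 0
5. ◇¬p, 1
6. p, 1
7. ¬p, 2
Accessibility: 0R0, 0R1, 1R0, 1R1, 1R2, 2R1, 2R2

Satisfiable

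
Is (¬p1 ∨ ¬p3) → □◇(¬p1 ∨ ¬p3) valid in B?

Tableau for the negation ¬((¬p1 ∨ ¬p3) → □◇(¬p1 ∨ ¬p3)):
1. ¬((¬p1 ∨ ¬p3) → □◇(¬p1 ∨ ¬p3)), u
2. ¬p1 ∨ ¬p3, u   [¬→-rule on 1]
3. ¬□◇(¬p1 ∨ ¬p3), u   [¬→-rule on 1]
4. ¬p3, u   [∨-rule on 2 (branches; this branch)]
5. ¬◇(¬p1 ∨ ¬p3), v   [¬□-rule on 3: fresh world v, uRv]
6. ¬(¬p1 ∨ ¬p3), u   [¬◇-rule on 5 via vRu]
7. p1, u   [¬∨-rule on 6]
8. p3, u   [¬∨-rule on 6]
Accessibility: uRu, uRv, vRu, vRv
Branch closes: p3 and ¬p3 both at u.
All branches of the negation close; one closing branch shown above.

Valid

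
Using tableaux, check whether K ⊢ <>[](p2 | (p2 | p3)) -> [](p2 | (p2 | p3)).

Tableau for the negation ~(<>[](p2 | (p2 | p3)) -> [](p2 | (p2 | p3))):
1. ~(<>[](p2 | (p2 | p3)) -> [](p2 | (p2 | p3))), w0
2. <>[](p2 | (p2 | p3)), w0
3. ~[](p2 | (p2 | p3)), w0
4. [](p2 | (p2 | p3)), w1
5. ~(p2 | (p2 | p3)), w2
6. ~p2, w2
7. ~(p2 | p3), w2
8. ~p3, w2
Accessibility: w0Rw1, w0Rw2
The negation has an open branch (countermodel exists).

No, not valid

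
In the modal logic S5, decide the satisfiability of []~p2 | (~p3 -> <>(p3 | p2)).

1. []~p2 | (~p3 -> <>(p3 | p2)), 0
2. ~p3 -> <>(p3 | p2), 0
3. <>(p3 | p2), 0
4. p3 | p2, 1
5. p2, 1
Accessibility: 0R0, 0R1, 1R0, 1R1

Satisfiable (open branch found)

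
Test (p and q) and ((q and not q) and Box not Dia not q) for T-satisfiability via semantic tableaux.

1. (p and q) and ((q and not q) and Box not Dia not q), 0
2. p and q, 0   [and-rule on 1]
3. (q and not q) and Box not Dia not q, 0   [and-rule on 1]
4. p, 0   [and-rule on 2]
5. q, 0   [and-rule on 2]
6. q and not q, 0   [and-rule on 3]
7. Box not Dia not q, 0   [and-rule on 3]
8. not q, 0   [and-rule on 6]
Accessibility: 0R0
Branch closes: q and not q both at 0.
Every branch closes; the branch above is one of them.

No, unsatisfiable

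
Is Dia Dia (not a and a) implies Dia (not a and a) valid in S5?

Valid

Tableau for the negation not (Dia Dia (not a and a) implies Dia (not a and a)):
1. not (Dia Dia (not a and a) implies Dia (not a and a)), 0
2. Dia Dia (not a and a), 0
3. not Dia (not a and a), 0
4. not (not a and a), 0
5. not a, 0
6. Dia (not a and a), 1
7. not (not a and a), 1
8. not a, 1
9. not a and a, 2
10. not a, 2
11. a, 2
Accessibility: 0R0, 0R1, 0R2, 1R0, 1R1, 1R2, 2R0, 2R1, 2R2
Branch closes: a and not a both at 2.
All branches of the negation close; one closing branch shown above.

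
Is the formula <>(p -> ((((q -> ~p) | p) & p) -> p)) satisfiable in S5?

1. <>(p -> ((((q -> ~p) | p) & p) -> p)), w0
2. p -> ((((q -> ~p) | p) & p) -> p), w1   [<>-rule on 1: fresh world w1, w0Rw1]
3. (((q -> ~p) | p) & p) -> p, w1   [->-rule on 2 (branches; this branch)]
4. p, w1   [->-rule on 3 (branches; this branch)]
Accessibility: w0Rw0, w0Rw1, w1Rw0, w1Rw1

Satisfiable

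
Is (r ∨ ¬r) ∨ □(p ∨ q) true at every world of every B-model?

Tableau for the negation ¬((r ∨ ¬r) ∨ □(p ∨ q)):
1. ¬((r ∨ ¬r) ∨ □(p ∨ q)), 0
2. ¬(r ∨ ¬r), 0
3. ¬□(p ∨ q), 0
4. ¬r, 0
5. r, 0
Accessibility: 0R0
Branch closes: r and ¬r both at 0.
All branches of the negation close; one closing branch shown above.

Valid in B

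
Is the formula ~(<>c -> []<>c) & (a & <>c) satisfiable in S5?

Unsatisfiable

1. ~(<>c -> []<>c) & (a & <>c), w0
2. ~(<>c -> []<>c), w0   [&-rule on 1]
3. a & <>c, w0   [&-rule on 1]
4. <>c, w0   [~->-rule on 2]
5. ~[]<>c, w0   [~->-rule on 2]
6. a, w0   [&-rule on 3]
7. c, w1   [<>-rule on 4: fresh world w1, w0Rw1]
8. ~<>c, w2   [~[]-rule on 5: fresh world w2, w0Rw2]
9. ~c, w0   [~<>-rule on 8 via w2Rw0]
10. ~c, w1   [~<>-rule on 8 via w2Rw1]
Accessibility: w0Rw0, w0Rw1, w0Rw2, w1Rw0, w1Rw1, w1Rw2, w2Rw0, w2Rw1, w2Rw2
Branch closes: c and ~c both at w1.
All branches of the tableau close; one closing branch shown above.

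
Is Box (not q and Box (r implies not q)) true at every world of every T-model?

Tableau for the negation not Box (not q and Box (r implies not q)):
1. not Box (not q and Box (r implies not q)), u
2. not (not q and Box (r implies not q)), v
3. not Box (r implies not q), v
4. not (r implies not q), w
5. r, w
6. q, w
Accessibility: uRu, uRv, vRv, vRw, wRw
The negation has an open branch (countermodel exists).

No, not valid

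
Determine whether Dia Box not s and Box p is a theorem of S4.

Tableau for the negation not (Dia Box not s and Box p):
1. not (Dia Box not s and Box p), u
2. not Box p, u   [neg-and-rule on 1 (branches; this branch)]
3. not p, v   [neg-Box-rule on 2: fresh world v, uRv]
Accessibility: uRu, uRv, vRv
The negation has an open branch (countermodel exists).

Invalid (countermodel exists)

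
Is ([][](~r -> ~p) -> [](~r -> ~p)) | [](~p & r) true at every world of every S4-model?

Valid

Tableau for the negation ~(([][](~r -> ~p) -> [](~r -> ~p)) | [](~p & r)):
1. ~(([][](~r -> ~p) -> [](~r -> ~p)) | [](~p & r)), u
2. ~([][](~r -> ~p) -> [](~r -> ~p)), u
3. ~[](~p & r), u
4. [][](~r -> ~p), u
5. ~[](~r -> ~p), u
6. [](~r -> ~p), u
7. ~r -> ~p, u
8. ~p, u
9. ~(~p & r), v
10. [](~r -> ~p), v
11. ~r -> ~p, v
12. ~r, v
13. ~p, v
14. ~(~r -> ~p), w
15. ~r, w
16. p, w
17. [](~r -> ~p), w
18. ~r -> ~p, w
19. ~p, w
Accessibility: uRu, uRv, uRw, vRv, wRw
Branch closes: p and ~p both at w.
Every branch of the negation's tableau closes; the branch above is one of them.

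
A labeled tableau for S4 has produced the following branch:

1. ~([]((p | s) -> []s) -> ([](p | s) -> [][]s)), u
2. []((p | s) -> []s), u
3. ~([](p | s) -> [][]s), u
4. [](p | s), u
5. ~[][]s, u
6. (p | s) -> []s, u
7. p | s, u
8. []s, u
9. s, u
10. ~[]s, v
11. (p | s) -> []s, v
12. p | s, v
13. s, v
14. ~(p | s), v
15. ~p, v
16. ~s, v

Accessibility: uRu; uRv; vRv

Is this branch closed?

Yes, closed

Both s and ~s appear at v.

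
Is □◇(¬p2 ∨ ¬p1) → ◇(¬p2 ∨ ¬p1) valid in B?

Yes, valid

Tableau for the negation ¬(□◇(¬p2 ∨ ¬p1) → ◇(¬p2 ∨ ¬p1)):
1. ¬(□◇(¬p2 ∨ ¬p1) → ◇(¬p2 ∨ ¬p1)), w0
2. □◇(¬p2 ∨ ¬p1), w0   [¬→-rule on 1]
3. ¬◇(¬p2 ∨ ¬p1), w0   [¬→-rule on 1]
4. ◇(¬p2 ∨ ¬p1), w0   [□-rule on 2 via w0Rw0]
5. ¬(¬p2 ∨ ¬p1), w0   [¬◇-rule on 3 via w0Rw0]
6. p2, w0   [¬∨-rule on 5]
7. p1, w0   [¬∨-rule on 5]
8. ¬p2 ∨ ¬p1, w1   [◇-rule on 4: fresh world w1, w0Rw1]
9. ◇(¬p2 ∨ ¬p1), w1   [□-rule on 2 via w0Rw1]
10. ¬(¬p2 ∨ ¬p1), w1   [¬◇-rule on 3 via w0Rw1]
11. p2, w1   [¬∨-rule on 10]
12. p1, w1   [¬∨-rule on 10]
13. ¬p1, w1   [∨-rule on 8 (branches; this branch)]
Accessibility: w0Rw0, w0Rw1, w1Rw0, w1Rw1
Branch closes: p1 and ¬p1 both at w1.
All branches of the negation close; one closing branch shown above.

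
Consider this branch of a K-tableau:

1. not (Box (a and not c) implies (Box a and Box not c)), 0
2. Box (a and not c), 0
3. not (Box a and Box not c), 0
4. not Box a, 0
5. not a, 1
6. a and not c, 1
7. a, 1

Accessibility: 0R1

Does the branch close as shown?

Closed

Both a and not a appear at 1.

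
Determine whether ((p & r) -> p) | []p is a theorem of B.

Yes, valid

Tableau for the negation ~(((p & r) -> p) | []p):
1. ~(((p & r) -> p) | []p), 0
2. ~((p & r) -> p), 0
3. ~[]p, 0
4. p & r, 0
5. ~p, 0
6. p, 0
7. r, 0
Accessibility: 0R0
Branch closes: p and ~p both at 0.
All branches of the negation close; one closing branch shown above.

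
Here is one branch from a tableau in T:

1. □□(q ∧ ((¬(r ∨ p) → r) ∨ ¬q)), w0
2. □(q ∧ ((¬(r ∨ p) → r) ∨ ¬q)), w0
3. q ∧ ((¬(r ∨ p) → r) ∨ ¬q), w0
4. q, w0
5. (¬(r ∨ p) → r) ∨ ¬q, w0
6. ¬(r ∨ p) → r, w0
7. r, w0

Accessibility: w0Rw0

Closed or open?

Open

No world carries both an atom and its negation.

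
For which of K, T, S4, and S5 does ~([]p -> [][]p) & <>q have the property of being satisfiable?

S4-tableau for the formula:
1. ~([]p -> [][]p) & <>q, u
2. ~([]p -> [][]p), u
3. <>q, u
4. []p, u
5. ~[][]p, u
6. p, u
7. q, v
8. p, v
9. ~[]p, w
10. p, w
11. ~p, x
12. p, x
Accessibility: uRu, uRv, uRw, uRx, vRv, wRw, wRx, xRx
Branch closes: p and ~p both at x.
Every branch closes (one shown): unsatisfiable in S4, hence also in S5 (every S5-frame is an S4-frame).
T-tableau for the formula:
1. ~([]p -> [][]p) & <>q, u
2. ~([]p -> [][]p), u
3. <>q, u
4. []p, u
5. ~[][]p, u
6. p, u
7. q, v
8. p, v
9. ~[]p, w
10. p, w
11. ~p, x
Accessibility: uRu, uRv, uRw, vRv, wRw, wRx, xRx
Complete open branch: satisfiable in T, hence also in K (this T-model is also a K-model).

K, T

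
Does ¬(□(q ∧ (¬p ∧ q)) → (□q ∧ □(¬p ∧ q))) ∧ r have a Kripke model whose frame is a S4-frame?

1. ¬(□(q ∧ (¬p ∧ q)) → (□q ∧ □(¬p ∧ q))) ∧ r, u
2. ¬(□(q ∧ (¬p ∧ q)) → (□q ∧ □(¬p ∧ q))), u
3. r, u
4. □(q ∧ (¬p ∧ q)), u
5. ¬(□q ∧ □(¬p ∧ q)), u
6. q ∧ (¬p ∧ q), u
7. q, u
8. ¬p ∧ q, u
9. ¬p, u
10. ¬□(¬p ∧ q), u
11. ¬(¬p ∧ q), v
12. q ∧ (¬p ∧ q), v
13. q, v
14. ¬p ∧ q, v
15. ¬p, v
16. ¬q, v
Accessibility: uRu, uRv, vRv
Branch closes: q and ¬q both at v.
(One branch shown.) All branches close.

Unsatisfiable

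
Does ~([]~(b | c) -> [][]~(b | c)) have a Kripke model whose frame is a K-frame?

Satisfiable (open branch found)

1. ~([]~(b | c) -> [][]~(b | c)), 0
2. []~(b | c), 0
3. ~[][]~(b | c), 0
4. ~[]~(b | c), 1
5. ~(b | c), 1
6. ~b, 1
7. ~c, 1
8. b | c, 2
9. c, 2
Accessibility: 0R1, 1R2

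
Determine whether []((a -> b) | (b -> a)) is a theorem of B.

Tableau for the negation ~[]((a -> b) | (b -> a)):
1. ~[]((a -> b) | (b -> a)), w0
2. ~((a -> b) | (b -> a)), w1   [~[]-rule on 1: fresh world w1, w0Rw1]
3. ~(a -> b), w1   [~|-rule on 2]
4. ~(b -> a), w1   [~|-rule on 2]
5. a, w1   [~->-rule on 3]
6. ~b, w1   [~->-rule on 3]
7. b, w1   [~->-rule on 4]
8. ~a, w1   [~->-rule on 4]
Accessibility: w0Rw0, w0Rw1, w1Rw0, w1Rw1
Branch closes: b and ~b both at w1.
Every branch of the negation's tableau closes; the branch above is one of them.

Valid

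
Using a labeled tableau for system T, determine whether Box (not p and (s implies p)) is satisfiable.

1. Box (not p and (s implies p)), u
2. not p and (s implies p), u
3. not p, u
4. s implies p, u
5. not s, u
Accessibility: uRu

Satisfiable (open branch found)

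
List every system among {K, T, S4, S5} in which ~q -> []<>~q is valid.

S5

S4-tableau for the negation ~(~q -> []<>~q):
1. ~(~q -> []<>~q), u
2. ~q, u   [~->-rule on 1]
3. ~[]<>~q, u   [~->-rule on 1]
4. ~<>~q, v   [~[]-rule on 3: fresh world v, uRv]
5. q, v   [~<>-rule on 4 via vRv]
Accessibility: uRu, uRv, vRv
Complete open branch: countermodel on an S4-frame, so not valid in S4, nor in K, T (the same frame is also a K-frame and a T-frame).
S5-tableau for the negation ~(~q -> []<>~q):
1. ~(~q -> []<>~q), u
2. ~q, u   [~->-rule on 1]
3. ~[]<>~q, u   [~->-rule on 1]
4. ~<>~q, v   [~[]-rule on 3: fresh world v, uRv]
5. q, u   [~<>-rule on 4 via vRu]
Accessibility: uRu, uRv, vRu, vRv
Branch closes: q and ~q both at u.
Every branch closes (one shown): valid in S5.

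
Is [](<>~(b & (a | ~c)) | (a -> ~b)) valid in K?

Tableau for the negation ~[](<>~(b & (a | ~c)) | (a -> ~b)):
1. ~[](<>~(b & (a | ~c)) | (a -> ~b)), u
2. ~(<>~(b & (a | ~c)) | (a -> ~b)), v
3. ~<>~(b & (a | ~c)), v
4. ~(a -> ~b), v
5. a, v
6. b, v
Accessibility: uRv
The negation has an open branch (countermodel exists).

Invalid (countermodel exists)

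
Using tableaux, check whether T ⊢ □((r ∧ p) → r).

Valid

Tableau for the negation ¬□((r ∧ p) → r):
1. ¬□((r ∧ p) → r), 0
2. ¬((r ∧ p) → r), 1
3. r ∧ p, 1
4. ¬r, 1
5. r, 1
6. p, 1
Accessibility: 0R0, 0R1, 1R1
Branch closes: r and ¬r both at 1.
All branches of the negation close; one closing branch shown above.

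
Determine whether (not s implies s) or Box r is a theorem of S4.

No, not valid

Tableau for the negation not ((not s implies s) or Box r):
1. not ((not s implies s) or Box r), 0
2. not (not s implies s), 0
3. not Box r, 0
4. not s, 0
5. not r, 1
Accessibility: 0R0, 0R1, 1R1
The negation has an open branch (countermodel exists).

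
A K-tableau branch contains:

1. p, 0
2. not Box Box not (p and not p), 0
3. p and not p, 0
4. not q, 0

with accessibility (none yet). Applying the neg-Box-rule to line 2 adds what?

a fresh world 1 with 0R1, and not Box not (p and not p) at 1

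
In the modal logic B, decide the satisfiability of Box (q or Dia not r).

1. Box (q or Dia not r), 0
2. q or Dia not r, 0
3. Dia not r, 0
4. not r, 1
5. q or Dia not r, 1
6. Dia not r, 1
7. not r, 2
Accessibility: 0R0, 0R1, 1R0, 1R1, 1R2, 2R1, 2R2

Satisfiable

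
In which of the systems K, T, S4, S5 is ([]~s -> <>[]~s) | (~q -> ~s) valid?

T, S4, S5

K-tableau for the negation ~(([]~s -> <>[]~s) | (~q -> ~s)):
1. ~(([]~s -> <>[]~s) | (~q -> ~s)), w0
2. ~([]~s -> <>[]~s), w0
3. ~(~q -> ~s), w0
4. []~s, w0
5. ~<>[]~s, w0
6. ~q, w0
7. s, w0
Complete open branch: countermodel on a K-frame, so not valid in K.
T-tableau for the negation ~(([]~s -> <>[]~s) | (~q -> ~s)):
1. ~(([]~s -> <>[]~s) | (~q -> ~s)), w0
2. ~([]~s -> <>[]~s), w0
3. ~(~q -> ~s), w0
4. []~s, w0
5. ~<>[]~s, w0
6. ~q, w0
7. s, w0
8. ~s, w0
Accessibility: w0Rw0
Branch closes: s and ~s both at w0.
Every branch closes (one shown): valid in T, hence also in S4, S5 (every theorem of T is a theorem of S4 and S5).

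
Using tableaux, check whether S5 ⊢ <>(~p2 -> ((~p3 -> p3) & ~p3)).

Not valid

Tableau for the negation ~<>(~p2 -> ((~p3 -> p3) & ~p3)):
1. ~<>(~p2 -> ((~p3 -> p3) & ~p3)), w0
2. ~(~p2 -> ((~p3 -> p3) & ~p3)), w0
3. ~p2, w0
4. ~((~p3 -> p3) & ~p3), w0
5. p3, w0
Accessibility: w0Rw0
The negation has an open branch (countermodel exists).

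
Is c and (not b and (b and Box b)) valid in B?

Not valid

Tableau for the negation not (c and (not b and (b and Box b))):
1. not (c and (not b and (b and Box b))), w0
2. not (not b and (b and Box b)), w0   [neg-and-rule on 1 (branches; this branch)]
3. not (b and Box b), w0   [neg-and-rule on 2 (branches; this branch)]
4. not Box b, w0   [neg-and-rule on 3 (branches; this branch)]
5. not b, w1   [neg-Box-rule on 4: fresh world w1, w0Rw1]
Accessibility: w0Rw0, w0Rw1, w1Rw0, w1Rw1
The negation has an open branch (countermodel exists).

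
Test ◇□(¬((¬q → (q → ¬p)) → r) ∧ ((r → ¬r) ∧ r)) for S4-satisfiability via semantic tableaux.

1. ◇□(¬((¬q → (q → ¬p)) → r) ∧ ((r → ¬r) ∧ r)), u
2. □(¬((¬q → (q → ¬p)) → r) ∧ ((r → ¬r) ∧ r)), v   [◇-rule on 1: fresh world v, uRv]
3. ¬((¬q → (q → ¬p)) → r) ∧ ((r → ¬r) ∧ r), v   [□-rule on 2 via vRv]
4. ¬((¬q → (q → ¬p)) → r), v   [∧-rule on 3]
5. (r → ¬r) ∧ r, v   [∧-rule on 3]
6. ¬q → (q → ¬p), v   [¬→-rule on 4]
7. ¬r, v   [¬→-rule on 4]
8. r → ¬r, v   [∧-rule on 5]
9. r, v   [∧-rule on 5]
Accessibility: uRu, uRv, vRv
Branch closes: r and ¬r both at v.
(One branch shown.) All branches close.

No, unsatisfiable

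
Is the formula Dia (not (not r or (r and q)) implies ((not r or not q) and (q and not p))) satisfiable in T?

1. Dia (not (not r or (r and q)) implies ((not r or not q) and (q and not p))), w0
2. not (not r or (r and q)) implies ((not r or not q) and (q and not p)), w1
3. (not r or not q) and (q and not p), w1
4. not r or not q, w1
5. q and not p, w1
6. q, w1
7. not p, w1
8. not r, w1
Accessibility: w0Rw0, w0Rw1, w1Rw1

Satisfiable (open branch found)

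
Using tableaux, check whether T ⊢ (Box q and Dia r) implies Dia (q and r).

Tableau for the negation not ((Box q and Dia r) implies Dia (q and r)):
1. not ((Box q and Dia r) implies Dia (q and r)), u
2. Box q and Dia r, u   [neg-implies-rule on 1]
3. not Dia (q and r), u   [neg-implies-rule on 1]
4. Box q, u   [and-rule on 2]
5. Dia r, u   [and-rule on 2]
6. not (q and r), u   [neg-Dia-rule on 3 via uRu]
7. q, u   [Box-rule on 4 via uRu]
8. not r, u   [neg-and-rule on 6 (branches; this branch)]
9. r, v   [Dia-rule on 5: fresh world v, uRv]
10. not (q and r), v   [neg-Dia-rule on 3 via uRv]
11. q, v   [Box-rule on 4 via uRv]
12. not r, v   [neg-and-rule on 10 (branches; this branch)]
Accessibility: uRu, uRv, vRv
Branch closes: r and not r both at v.
Every branch of the negation's tableau closes; the branch above is one of them.

Valid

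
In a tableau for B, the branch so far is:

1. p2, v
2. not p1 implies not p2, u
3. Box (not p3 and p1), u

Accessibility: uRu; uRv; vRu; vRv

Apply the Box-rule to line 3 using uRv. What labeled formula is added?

not p3 and p1, v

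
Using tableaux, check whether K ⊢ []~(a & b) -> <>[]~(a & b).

No, not valid

Tableau for the negation ~([]~(a & b) -> <>[]~(a & b)):
1. ~([]~(a & b) -> <>[]~(a & b)), w0
2. []~(a & b), w0   [~->-rule on 1]
3. ~<>[]~(a & b), w0   [~->-rule on 1]
The negation has an open branch (countermodel exists).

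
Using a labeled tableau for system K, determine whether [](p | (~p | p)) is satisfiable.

1. [](p | (~p | p)), 0

Satisfiable (open branch found)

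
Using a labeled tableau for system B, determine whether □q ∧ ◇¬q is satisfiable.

1. □q ∧ ◇¬q, 0
2. □q, 0
3. ◇¬q, 0
4. q, 0
5. ¬q, 1
6. q, 1
Accessibility: 0R0, 0R1, 1R0, 1R1
Branch closes: q and ¬q both at 1.
All branches of the tableau close; one closing branch shown above.

Unsatisfiable (every branch closes)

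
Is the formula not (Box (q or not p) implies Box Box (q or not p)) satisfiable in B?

1. not (Box (q or not p) implies Box Box (q or not p)), 0
2. Box (q or not p), 0   [neg-implies-rule on 1]
3. not Box Box (q or not p), 0   [neg-implies-rule on 1]
4. q or not p, 0   [Box-rule on 2 via 0R0]
5. not p, 0   [or-rule on 4 (branches; this branch)]
6. not Box (q or not p), 1   [neg-Box-rule on 3: fresh world 1, 0R1]
7. q or not p, 1   [Box-rule on 2 via 0R1]
8. not p, 1   [or-rule on 7 (branches; this branch)]
9. not (q or not p), 2   [neg-Box-rule on 6: fresh world 2, 1R2]
10. not q, 2   [neg-or-rule on 9]
11. p, 2   [neg-or-rule on 9]
Accessibility: 0R0, 0R1, 1R0, 1R1, 1R2, 2R1, 2R2

Satisfiable (open branch found)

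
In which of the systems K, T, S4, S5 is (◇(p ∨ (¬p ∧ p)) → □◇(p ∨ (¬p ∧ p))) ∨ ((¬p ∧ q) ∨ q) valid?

S5-tableau for the negation ¬((◇(p ∨ (¬p ∧ p)) → □◇(p ∨ (¬p ∧ p))) ∨ ((¬p ∧ q) ∨ q)):
1. ¬((◇(p ∨ (¬p ∧ p)) → □◇(p ∨ (¬p ∧ p))) ∨ ((¬p ∧ q) ∨ q)), w0
2. ¬(◇(p ∨ (¬p ∧ p)) → □◇(p ∨ (¬p ∧ p))), w0
3. ¬((¬p ∧ q) ∨ q), w0
4. ◇(p ∨ (¬p ∧ p)), w0
5. ¬□◇(p ∨ (¬p ∧ p)), w0
6. ¬(¬p ∧ q), w0
7. ¬q, w0
8. p ∨ (¬p ∧ p), w1
9. p, w1
10. ¬◇(p ∨ (¬p ∧ p)), w2
11. ¬(p ∨ (¬p ∧ p)), w0
12. ¬p, w0
13. ¬(¬p ∧ p), w0
14. ¬(p ∨ (¬p ∧ p)), w1
15. ¬p, w1
16. ¬(¬p ∧ p), w1
Accessibility: w0Rw0, w0Rw1, w0Rw2, w1Rw0, w1Rw1, w1Rw2, w2Rw0, w2Rw1, w2Rw2
Branch closes: p and ¬p both at w1.
Every branch closes (one shown): valid in S5.
S4-tableau for the negation ¬((◇(p ∨ (¬p ∧ p)) → □◇(p ∨ (¬p ∧ p))) ∨ ((¬p ∧ q) ∨ q)):
1. ¬((◇(p ∨ (¬p ∧ p)) → □◇(p ∨ (¬p ∧ p))) ∨ ((¬p ∧ q) ∨ q)), w0
2. ¬(◇(p ∨ (¬p ∧ p)) → □◇(p ∨ (¬p ∧ p))), w0
3. ¬((¬p ∧ q) ∨ q), w0
4. ◇(p ∨ (¬p ∧ p)), w0
5. ¬□◇(p ∨ (¬p ∧ p)), w0
6. ¬(¬p ∧ q), w0
7. ¬q, w0
8. p ∨ (¬p ∧ p), w1
9. p, w1
10. ¬◇(p ∨ (¬p ∧ p)), w2
11. ¬(p ∨ (¬p ∧ p)), w2
12. ¬p, w2
13. ¬(¬p ∧ p), w2
Accessibility: w0Rw0, w0Rw1, w0Rw2, w1Rw1, w2Rw2
Complete open branch: countermodel on an S4-frame, so not valid in S4, nor in K, T (the same frame is also a K-frame and a T-frame).

S5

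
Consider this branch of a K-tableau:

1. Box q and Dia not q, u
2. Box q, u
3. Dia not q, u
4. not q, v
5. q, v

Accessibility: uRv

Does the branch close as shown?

Both q and not q appear at v.

Yes, closed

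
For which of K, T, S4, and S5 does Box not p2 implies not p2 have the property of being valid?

K-tableau for the negation not (Box not p2 implies not p2):
1. not (Box not p2 implies not p2), w0
2. Box not p2, w0
3. p2, w0
Complete open branch: countermodel on a K-frame, so not valid in K.
T-tableau for the negation not (Box not p2 implies not p2):
1. not (Box not p2 implies not p2), w0
2. Box not p2, w0
3. p2, w0
4. not p2, w0
Accessibility: w0Rw0
Branch closes: p2 and not p2 both at w0.
Every branch closes (one shown): valid in T, hence also in S4, S5 (every theorem of T is a theorem of S4 and S5).

T, S4, S5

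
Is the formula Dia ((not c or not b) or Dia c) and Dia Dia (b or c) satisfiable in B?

Yes, satisfiable

1. Dia ((not c or not b) or Dia c) and Dia Dia (b or c), 0
2. Dia ((not c or not b) or Dia c), 0   [and-rule on 1]
3. Dia Dia (b or c), 0   [and-rule on 1]
4. (not c or not b) or Dia c, 1   [Dia-rule on 2: fresh world 1, 0R1]
5. Dia c, 1   [or-rule on 4 (branches; this branch)]
6. Dia (b or c), 2   [Dia-rule on 3: fresh world 2, 0R2]
7. c, 3   [Dia-rule on 5: fresh world 3, 1R3]
8. b or c, 4   [Dia-rule on 6: fresh world 4, 2R4]
9. c, 4   [or-rule on 8 (branches; this branch)]
Accessibility: 0R0, 0R1, 0R2, 1R0, 1R1, 1R3, 2R0, 2R2, 2R4, 3R1, 3R3, 4R2, 4R4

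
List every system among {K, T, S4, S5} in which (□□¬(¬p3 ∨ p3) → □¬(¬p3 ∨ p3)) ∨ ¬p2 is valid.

T-tableau for the negation ¬((□□¬(¬p3 ∨ p3) → □¬(¬p3 ∨ p3)) ∨ ¬p2):
1. ¬((□□¬(¬p3 ∨ p3) → □¬(¬p3 ∨ p3)) ∨ ¬p2), 0
2. ¬(□□¬(¬p3 ∨ p3) → □¬(¬p3 ∨ p3)), 0   [¬∨-rule on 1]
3. p2, 0   [¬∨-rule on 1]
4. □□¬(¬p3 ∨ p3), 0   [¬→-rule on 2]
5. ¬□¬(¬p3 ∨ p3), 0   [¬→-rule on 2]
6. □¬(¬p3 ∨ p3), 0   [□-rule on 4 via 0R0]
7. ¬(¬p3 ∨ p3), 0   [□-rule on 6 via 0R0]
8. p3, 0   [¬∨-rule on 7]
9. ¬p3, 0   [¬∨-rule on 7]
Accessibility: 0R0
Branch closes: p3 and ¬p3 both at 0.
Every branch closes (one shown): valid in T, hence also in S4, S5 (every theorem of T is a theorem of S4 and S5).
K-tableau for the negation ¬((□□¬(¬p3 ∨ p3) → □¬(¬p3 ∨ p3)) ∨ ¬p2):
1. ¬((□□¬(¬p3 ∨ p3) → □¬(¬p3 ∨ p3)) ∨ ¬p2), 0
2. ¬(□□¬(¬p3 ∨ p3) → □¬(¬p3 ∨ p3)), 0   [¬∨-rule on 1]
3. p2, 0   [¬∨-rule on 1]
4. □□¬(¬p3 ∨ p3), 0   [¬→-rule on 2]
5. ¬□¬(¬p3 ∨ p3), 0   [¬→-rule on 2]
6. ¬p3 ∨ p3, 1   [¬□-rule on 5: fresh world 1, 0R1]
7. □¬(¬p3 ∨ p3), 1   [□-rule on 4 via 0R1]
8. p3, 1   [∨-rule on 6 (branches; this branch)]
Accessibility: 0R1
Complete open branch: countermodel on a K-frame, so not valid in K.

T, S4, S5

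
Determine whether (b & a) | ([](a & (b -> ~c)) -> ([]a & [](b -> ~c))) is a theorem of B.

Valid in B

Tableau for the negation ~((b & a) | ([](a & (b -> ~c)) -> ([]a & [](b -> ~c)))):
1. ~((b & a) | ([](a & (b -> ~c)) -> ([]a & [](b -> ~c)))), 0
2. ~(b & a), 0
3. ~([](a & (b -> ~c)) -> ([]a & [](b -> ~c))), 0
4. [](a & (b -> ~c)), 0
5. ~([]a & [](b -> ~c)), 0
6. a & (b -> ~c), 0
7. a, 0
8. b -> ~c, 0
9. ~b, 0
10. ~[](b -> ~c), 0
11. ~c, 0
12. ~(b -> ~c), 1
13. b, 1
14. c, 1
15. a & (b -> ~c), 1
16. a, 1
17. b -> ~c, 1
18. ~c, 1
Accessibility: 0R0, 0R1, 1R0, 1R1
Branch closes: c and ~c both at 1.
Every branch of the negation's tableau closes; the branch above is one of them.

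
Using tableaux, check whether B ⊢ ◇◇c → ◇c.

Not valid

Tableau for the negation ¬(◇◇c → ◇c):
1. ¬(◇◇c → ◇c), u
2. ◇◇c, u
3. ¬◇c, u
4. ¬c, u
5. ◇c, v
6. ¬c, v
7. c, w
Accessibility: uRu, uRv, vRu, vRv, vRw, wRv, wRw
The negation has an open branch (countermodel exists).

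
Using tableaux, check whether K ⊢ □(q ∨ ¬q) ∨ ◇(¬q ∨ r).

Tableau for the negation ¬(□(q ∨ ¬q) ∨ ◇(¬q ∨ r)):
1. ¬(□(q ∨ ¬q) ∨ ◇(¬q ∨ r)), w0
2. ¬□(q ∨ ¬q), w0
3. ¬◇(¬q ∨ r), w0
4. ¬(q ∨ ¬q), w1
5. ¬q, w1
6. q, w1
Accessibility: w0Rw1
Branch closes: q and ¬q both at w1.
All branches of the negation close; one closing branch shown above.

Yes, valid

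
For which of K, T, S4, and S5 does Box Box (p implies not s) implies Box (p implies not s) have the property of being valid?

T, S4, S5

K-tableau for the negation not (Box Box (p implies not s) implies Box (p implies not s)):
1. not (Box Box (p implies not s) implies Box (p implies not s)), u
2. Box Box (p implies not s), u   [neg-implies-rule on 1]
3. not Box (p implies not s), u   [neg-implies-rule on 1]
4. not (p implies not s), v   [neg-Box-rule on 3: fresh world v, uRv]
5. p, v   [neg-implies-rule on 4]
6. s, v   [neg-implies-rule on 4]
7. Box (p implies not s), v   [Box-rule on 2 via uRv]
Accessibility: uRv
Complete open branch: countermodel on a K-frame, so not valid in K.
T-tableau for the negation not (Box Box (p implies not s) implies Box (p implies not s)):
1. not (Box Box (p implies not s) implies Box (p implies not s)), u
2. Box Box (p implies not s), u   [neg-implies-rule on 1]
3. not Box (p implies not s), u   [neg-implies-rule on 1]
4. Box (p implies not s), u   [Box-rule on 2 via uRu]
5. p implies not s, u   [Box-rule on 4 via uRu]
6. not s, u   [implies-rule on 5 (branches; this branch)]
7. not (p implies not s), v   [neg-Box-rule on 3: fresh world v, uRv]
8. p, v   [neg-implies-rule on 7]
9. s, v   [neg-implies-rule on 7]
10. Box (p implies not s), v   [Box-rule on 2 via uRv]
11. p implies not s, v   [Box-rule on 4 via uRv]
12. not s, v   [implies-rule on 11 (branches; this branch)]
Accessibility: uRu, uRv, vRv
Branch closes: s and not s both at v.
Every branch closes (one shown): valid in T, hence also in S4, S5 (every theorem of T is a theorem of S4 and S5).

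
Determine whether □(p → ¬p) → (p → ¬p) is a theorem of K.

Tableau for the negation ¬(□(p → ¬p) → (p → ¬p)):
1. ¬(□(p → ¬p) → (p → ¬p)), w0
2. □(p → ¬p), w0
3. ¬(p → ¬p), w0
4. p, w0
The negation has an open branch (countermodel exists).

Invalid (countermodel exists)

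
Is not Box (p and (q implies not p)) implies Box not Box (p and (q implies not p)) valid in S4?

Invalid (countermodel exists)

Tableau for the negation not (not Box (p and (q implies not p)) implies Box not Box (p and (q implies not p))):
1. not (not Box (p and (q implies not p)) implies Box not Box (p and (q implies not p))), 0
2. not Box (p and (q implies not p)), 0
3. not Box not Box (p and (q implies not p)), 0
4. not (p and (q implies not p)), 1
5. not (q implies not p), 1
6. q, 1
7. p, 1
8. Box (p and (q implies not p)), 2
9. p and (q implies not p), 2
10. p, 2
11. q implies not p, 2
12. not q, 2
Accessibility: 0R0, 0R1, 0R2, 1R1, 2R2
The negation has an open branch (countermodel exists).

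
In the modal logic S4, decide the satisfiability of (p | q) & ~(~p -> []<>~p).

Satisfiable

1. (p | q) & ~(~p -> []<>~p), w0
2. p | q, w0
3. ~(~p -> []<>~p), w0
4. ~p, w0
5. ~[]<>~p, w0
6. q, w0
7. ~<>~p, w1
8. p, w1
Accessibility: w0Rw0, w0Rw1, w1Rw1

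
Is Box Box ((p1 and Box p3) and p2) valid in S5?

Tableau for the negation not Box Box ((p1 and Box p3) and p2):
1. not Box Box ((p1 and Box p3) and p2), w0
2. not Box ((p1 and Box p3) and p2), w1
3. not ((p1 and Box p3) and p2), w2
4. not p2, w2
Accessibility: w0Rw0, w0Rw1, w0Rw2, w1Rw0, w1Rw1, w1Rw2, w2Rw0, w2Rw1, w2Rw2
The negation has an open branch (countermodel exists).

Not valid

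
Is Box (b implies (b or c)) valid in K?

Valid

Tableau for the negation not Box (b implies (b or c)):
1. not Box (b implies (b or c)), u
2. not (b implies (b or c)), v   [neg-Box-rule on 1: fresh world v, uRv]
3. b, v   [neg-implies-rule on 2]
4. not (b or c), v   [neg-implies-rule on 2]
5. not b, v   [neg-or-rule on 4]
6. not c, v   [neg-or-rule on 4]
Accessibility: uRv
Branch closes: b and not b both at v.
All branches of the negation close; one closing branch shown above.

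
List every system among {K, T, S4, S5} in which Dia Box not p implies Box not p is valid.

S5

S5-tableau for the negation not (Dia Box not p implies Box not p):
1. not (Dia Box not p implies Box not p), w0
2. Dia Box not p, w0
3. not Box not p, w0
4. Box not p, w1
5. not p, w0
6. not p, w1
7. p, w2
8. not p, w2
Accessibility: w0Rw0, w0Rw1, w0Rw2, w1Rw0, w1Rw1, w1Rw2, w2Rw0, w2Rw1, w2Rw2
Branch closes: p and not p both at w2.
Every branch closes (one shown): valid in S5.
S4-tableau for the negation not (Dia Box not p implies Box not p):
1. not (Dia Box not p implies Box not p), w0
2. Dia Box not p, w0
3. not Box not p, w0
4. Box not p, w1
5. not p, w1
6. p, w2
Accessibility: w0Rw0, w0Rw1, w0Rw2, w1Rw1, w2Rw2
Complete open branch: countermodel on an S4-frame, so not valid in S4, nor in K, T (the same frame is also a K-frame and a T-frame).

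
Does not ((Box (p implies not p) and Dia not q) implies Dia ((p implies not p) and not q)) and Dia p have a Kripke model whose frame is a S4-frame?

1. not ((Box (p implies not p) and Dia not q) implies Dia ((p implies not p) and not q)) and Dia p, u
2. not ((Box (p implies not p) and Dia not q) implies Dia ((p implies not p) and not q)), u   [and-rule on 1]
3. Dia p, u   [and-rule on 1]
4. Box (p implies not p) and Dia not q, u   [neg-implies-rule on 2]
5. not Dia ((p implies not p) and not q), u   [neg-implies-rule on 2]
6. Box (p implies not p), u   [and-rule on 4]
7. Dia not q, u   [and-rule on 4]
8. not ((p implies not p) and not q), u   [neg-Dia-rule on 5 via uRu]
9. p implies not p, u   [Box-rule on 6 via uRu]
10. q, u   [neg-and-rule on 8 (branches; this branch)]
11. not p, u   [implies-rule on 9 (branches; this branch)]
12. p, v   [Dia-rule on 3: fresh world v, uRv]
13. not ((p implies not p) and not q), v   [neg-Dia-rule on 5 via uRv]
14. p implies not p, v   [Box-rule on 6 via uRv]
15. not (p implies not p), v   [neg-and-rule on 13 (branches; this branch)]
16. not p, v   [implies-rule on 14 (branches; this branch)]
Accessibility: uRu, uRv, vRv
Branch closes: p and not p both at v.
Every branch closes; the branch above is one of them.

Unsatisfiable (every branch closes)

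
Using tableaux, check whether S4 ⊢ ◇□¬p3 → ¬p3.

No, not valid

Tableau for the negation ¬(◇□¬p3 → ¬p3):
1. ¬(◇□¬p3 → ¬p3), 0
2. ◇□¬p3, 0
3. p3, 0
4. □¬p3, 1
5. ¬p3, 1
Accessibility: 0R0, 0R1, 1R1
The negation has an open branch (countermodel exists).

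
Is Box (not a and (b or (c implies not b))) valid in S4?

Invalid (countermodel exists)

Tableau for the negation not Box (not a and (b or (c implies not b))):
1. not Box (not a and (b or (c implies not b))), w0
2. not (not a and (b or (c implies not b))), w1
3. a, w1
Accessibility: w0Rw0, w0Rw1, w1Rw1
The negation has an open branch (countermodel exists).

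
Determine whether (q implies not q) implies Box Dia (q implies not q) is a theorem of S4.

No, not valid

Tableau for the negation not ((q implies not q) implies Box Dia (q implies not q)):
1. not ((q implies not q) implies Box Dia (q implies not q)), w0
2. q implies not q, w0   [neg-implies-rule on 1]
3. not Box Dia (q implies not q), w0   [neg-implies-rule on 1]
4. not q, w0   [implies-rule on 2 (branches; this branch)]
5. not Dia (q implies not q), w1   [neg-Box-rule on 3: fresh world w1, w0Rw1]
6. not (q implies not q), w1   [neg-Dia-rule on 5 via w1Rw1]
7. q, w1   [neg-implies-rule on 6]
Accessibility: w0Rw0, w0Rw1, w1Rw1
The negation has an open branch (countermodel exists).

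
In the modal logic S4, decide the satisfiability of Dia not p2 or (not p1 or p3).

1. Dia not p2 or (not p1 or p3), w0
2. not p1 or p3, w0
3. p3, w0
Accessibility: w0Rw0

Satisfiable (open branch found)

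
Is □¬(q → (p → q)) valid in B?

No, not valid

Tableau for the negation ¬□¬(q → (p → q)):
1. ¬□¬(q → (p → q)), w0
2. q → (p → q), w1
3. p → q, w1
4. q, w1
Accessibility: w0Rw0, w0Rw1, w1Rw0, w1Rw1
The negation has an open branch (countermodel exists).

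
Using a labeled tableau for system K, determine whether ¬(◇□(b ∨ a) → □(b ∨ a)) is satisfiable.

1. ¬(◇□(b ∨ a) → □(b ∨ a)), w0
2. ◇□(b ∨ a), w0   [¬→-rule on 1]
3. ¬□(b ∨ a), w0   [¬→-rule on 1]
4. □(b ∨ a), w1   [◇-rule on 2: fresh world w1, w0Rw1]
5. ¬(b ∨ a), w2   [¬□-rule on 3: fresh world w2, w0Rw2]
6. ¬b, w2   [¬∨-rule on 5]
7. ¬a, w2   [¬∨-rule on 5]
Accessibility: w0Rw1, w0Rw2

Satisfiable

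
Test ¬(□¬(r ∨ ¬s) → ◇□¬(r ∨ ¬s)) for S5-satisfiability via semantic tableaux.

1. ¬(□¬(r ∨ ¬s) → ◇□¬(r ∨ ¬s)), 0
2. □¬(r ∨ ¬s), 0
3. ¬◇□¬(r ∨ ¬s), 0
4. ¬(r ∨ ¬s), 0
5. ¬r, 0
6. s, 0
7. ¬□¬(r ∨ ¬s), 0
8. r ∨ ¬s, 1
9. ¬(r ∨ ¬s), 1
10. ¬r, 1
11. s, 1
12. ¬□¬(r ∨ ¬s), 1
13. ¬s, 1
Accessibility: 0R0, 0R1, 1R0, 1R1
Branch closes: s and ¬s both at 1.
All branches of the tableau close; one closing branch shown above.

No, unsatisfiable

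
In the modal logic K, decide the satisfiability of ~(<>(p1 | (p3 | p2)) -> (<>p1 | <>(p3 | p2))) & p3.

Unsatisfiable (every branch closes)

1. ~(<>(p1 | (p3 | p2)) -> (<>p1 | <>(p3 | p2))) & p3, 0
2. ~(<>(p1 | (p3 | p2)) -> (<>p1 | <>(p3 | p2))), 0
3. p3, 0
4. <>(p1 | (p3 | p2)), 0
5. ~(<>p1 | <>(p3 | p2)), 0
6. ~<>p1, 0
7. ~<>(p3 | p2), 0
8. p1 | (p3 | p2), 1
9. ~p1, 1
10. ~(p3 | p2), 1
11. ~p3, 1
12. ~p2, 1
13. p3 | p2, 1
14. p2, 1
Accessibility: 0R1
Branch closes: p2 and ~p2 both at 1.
All branches of the tableau close; one closing branch shown above.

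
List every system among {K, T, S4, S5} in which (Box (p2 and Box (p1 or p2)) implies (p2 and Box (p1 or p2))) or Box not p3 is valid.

K-tableau for the negation not ((Box (p2 and Box (p1 or p2)) implies (p2 and Box (p1 or p2))) or Box not p3):
1. not ((Box (p2 and Box (p1 or p2)) implies (p2 and Box (p1 or p2))) or Box not p3), w0
2. not (Box (p2 and Box (p1 or p2)) implies (p2 and Box (p1 or p2))), w0   [neg-or-rule on 1]
3. not Box not p3, w0   [neg-or-rule on 1]
4. Box (p2 and Box (p1 or p2)), w0   [neg-implies-rule on 2]
5. not (p2 and Box (p1 or p2)), w0   [neg-implies-rule on 2]
6. not p2, w0   [neg-and-rule on 5 (branches; this branch)]
7. p3, w1   [neg-Box-rule on 3: fresh world w1, w0Rw1]
8. p2 and Box (p1 or p2), w1   [Box-rule on 4 via w0Rw1]
9. p2, w1   [and-rule on 8]
10. Box (p1 or p2), w1   [and-rule on 8]
Accessibility: w0Rw1
Complete open branch: countermodel on a K-frame, so not valid in K.
T-tableau for the negation not ((Box (p2 and Box (p1 or p2)) implies (p2 and Box (p1 or p2))) or Box not p3):
1. not ((Box (p2 and Box (p1 or p2)) implies (p2 and Box (p1 or p2))) or Box not p3), w0
2. not (Box (p2 and Box (p1 or p2)) implies (p2 and Box (p1 or p2))), w0   [neg-or-rule on 1]
3. not Box not p3, w0   [neg-or-rule on 1]
4. Box (p2 and Box (p1 or p2)), w0   [neg-implies-rule on 2]
5. not (p2 and Box (p1 or p2)), w0   [neg-implies-rule on 2]
6. p2 and Box (p1 or p2), w0   [Box-rule on 4 via w0Rw0]
7. p2, w0   [and-rule on 6]
8. Box (p1 or p2), w0   [and-rule on 6]
9. p1 or p2, w0   [Box-rule on 8 via w0Rw0]
10. not Box (p1 or p2), w0   [neg-and-rule on 5 (branches; this branch)]
11. p3, w1   [neg-Box-rule on 3: fresh world w1, w0Rw1]
12. p2 and Box (p1 or p2), w1   [Box-rule on 4 via w0Rw1]
13. p2, w1   [and-rule on 12]
14. Box (p1 or p2), w1   [and-rule on 12]
15. p1 or p2, w1   [Box-rule on 8 via w0Rw1]
16. not (p1 or p2), w2   [neg-Box-rule on 10: fresh world w2, w0Rw2]
17. not p1, w2   [neg-or-rule on 16]
18. not p2, w2   [neg-or-rule on 16]
19. p2 and Box (p1 or p2), w2   [Box-rule on 4 via w0Rw2]
20. p2, w2   [and-rule on 19]
21. Box (p1 or p2), w2   [and-rule on 19]
Accessibility: w0Rw0, w0Rw1, w0Rw2, w1Rw1, w2Rw2
Branch closes: p2 and not p2 both at w2.
Every branch closes (one shown): valid in T, hence also in S4, S5 (every theorem of T is a theorem of S4 and S5).

T, S4, S5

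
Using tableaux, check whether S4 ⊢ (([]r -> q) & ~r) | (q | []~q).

Tableau for the negation ~((([]r -> q) & ~r) | (q | []~q)):
1. ~((([]r -> q) & ~r) | (q | []~q)), 0
2. ~(([]r -> q) & ~r), 0
3. ~(q | []~q), 0
4. ~q, 0
5. ~[]~q, 0
6. r, 0
7. q, 1
Accessibility: 0R0, 0R1, 1R1
The negation has an open branch (countermodel exists).

Invalid (countermodel exists)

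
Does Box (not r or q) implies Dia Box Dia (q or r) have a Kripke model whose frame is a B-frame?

Satisfiable (open branch found)

1. Box (not r or q) implies Dia Box Dia (q or r), u
2. Dia Box Dia (q or r), u   [implies-rule on 1 (branches; this branch)]
3. Box Dia (q or r), v   [Dia-rule on 2: fresh world v, uRv]
4. Dia (q or r), u   [Box-rule on 3 via vRu]
5. Dia (q or r), v   [Box-rule on 3 via vRv]
6. q or r, w   [Dia-rule on 4: fresh world w, uRw]
7. r, w   [or-rule on 6 (branches; this branch)]
8. q or r, x   [Dia-rule on 5: fresh world x, vRx]
9. Dia (q or r), x   [Box-rule on 3 via vRx]
10. r, x   [or-rule on 8 (branches; this branch)]
11. q or r, y   [Dia-rule on 9: fresh world y, xRy]
12. r, y   [or-rule on 11 (branches; this branch)]
Accessibility: uRu, uRv, uRw, vRu, vRv, vRx, wRu, wRw, xRv, xRx, xRy, yRx, yRy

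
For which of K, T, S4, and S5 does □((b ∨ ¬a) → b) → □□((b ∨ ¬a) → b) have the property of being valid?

S4-tableau for the negation ¬(□((b ∨ ¬a) → b) → □□((b ∨ ¬a) → b)):
1. ¬(□((b ∨ ¬a) → b) → □□((b ∨ ¬a) → b)), u
2. □((b ∨ ¬a) → b), u   [¬→-rule on 1]
3. ¬□□((b ∨ ¬a) → b), u   [¬→-rule on 1]
4. (b ∨ ¬a) → b, u   [□-rule on 2 via uRu]
5. ¬(b ∨ ¬a), u   [→-rule on 4 (branches; this branch)]
6. ¬b, u   [¬∨-rule on 5]
7. a, u   [¬∨-rule on 5]
8. ¬□((b ∨ ¬a) → b), v   [¬□-rule on 3: fresh world v, uRv]
9. (b ∨ ¬a) → b, v   [□-rule on 2 via uRv]
10. ¬(b ∨ ¬a), v   [→-rule on 9 (branches; this branch)]
11. ¬b, v   [¬∨-rule on 10]
12. a, v   [¬∨-rule on 10]
13. ¬((b ∨ ¬a) → b), w   [¬□-rule on 8: fresh world w, vRw]
14. b ∨ ¬a, w   [¬→-rule on 13]
15. ¬b, w   [¬→-rule on 13]
16. (b ∨ ¬a) → b, w   [□-rule on 2 via uRw]
17. ¬a, w   [∨-rule on 14 (branches; this branch)]
18. ¬(b ∨ ¬a), w   [→-rule on 16 (branches; this branch)]
19. a, w   [¬∨-rule on 18]
Accessibility: uRu, uRv, uRw, vRv, vRw, wRw
Branch closes: a and ¬a both at w.
Every branch closes (one shown): valid in S4, hence also in S5 (every theorem of S4 is a theorem of S5).
T-tableau for the negation ¬(□((b ∨ ¬a) → b) → □□((b ∨ ¬a) → b)):
1. ¬(□((b ∨ ¬a) → b) → □□((b ∨ ¬a) → b)), u
2. □((b ∨ ¬a) → b), u   [¬→-rule on 1]
3. ¬□□((b ∨ ¬a) → b), u   [¬→-rule on 1]
4. (b ∨ ¬a) → b, u   [□-rule on 2 via uRu]
5. b, u   [→-rule on 4 (branches; this branch)]
6. ¬□((b ∨ ¬a) → b), v   [¬□-rule on 3: fresh world v, uRv]
7. (b ∨ ¬a) → b, v   [□-rule on 2 via uRv]
8. b, v   [→-rule on 7 (branches; this branch)]
9. ¬((b ∨ ¬a) → b), w   [¬□-rule on 6: fresh world w, vRw]
10. b ∨ ¬a, w   [¬→-rule on 9]
11. ¬b, w   [¬→-rule on 9]
12. ¬a, w   [∨-rule on 10 (branches; this branch)]
Accessibility: uRu, uRv, vRv, vRw, wRw
Complete open branch: countermodel on a T-frame, so not valid in T, nor in K (the same frame is also a K-frame).

S4, S5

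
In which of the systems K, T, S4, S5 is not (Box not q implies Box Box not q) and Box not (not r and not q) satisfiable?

S4-tableau for the formula:
1. not (Box not q implies Box Box not q) and Box not (not r and not q), w0
2. not (Box not q implies Box Box not q), w0
3. Box not (not r and not q), w0
4. Box not q, w0
5. not Box Box not q, w0
6. not (not r and not q), w0
7. not q, w0
8. r, w0
9. not Box not q, w1
10. not (not r and not q), w1
11. not q, w1
12. r, w1
13. q, w2
14. not (not r and not q), w2
15. not q, w2
Accessibility: w0Rw0, w0Rw1, w0Rw2, w1Rw1, w1Rw2, w2Rw2
Branch closes: q and not q both at w2.
Every branch closes (one shown): unsatisfiable in S4, hence also in S5 (every S5-frame is an S4-frame).
T-tableau for the formula:
1. not (Box not q implies Box Box not q) and Box not (not r and not q), w0
2. not (Box not q implies Box Box not q), w0
3. Box not (not r and not q), w0
4. Box not q, w0
5. not Box Box not q, w0
6. not (not r and not q), w0
7. not q, w0
8. r, w0
9. not Box not q, w1
10. not (not r and not q), w1
11. not q, w1
12. r, w1
13. q, w2
Accessibility: w0Rw0, w0Rw1, w1Rw1, w1Rw2, w2Rw2
Complete open branch: satisfiable in T, hence also in K (this T-model is also a K-model).

K, T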